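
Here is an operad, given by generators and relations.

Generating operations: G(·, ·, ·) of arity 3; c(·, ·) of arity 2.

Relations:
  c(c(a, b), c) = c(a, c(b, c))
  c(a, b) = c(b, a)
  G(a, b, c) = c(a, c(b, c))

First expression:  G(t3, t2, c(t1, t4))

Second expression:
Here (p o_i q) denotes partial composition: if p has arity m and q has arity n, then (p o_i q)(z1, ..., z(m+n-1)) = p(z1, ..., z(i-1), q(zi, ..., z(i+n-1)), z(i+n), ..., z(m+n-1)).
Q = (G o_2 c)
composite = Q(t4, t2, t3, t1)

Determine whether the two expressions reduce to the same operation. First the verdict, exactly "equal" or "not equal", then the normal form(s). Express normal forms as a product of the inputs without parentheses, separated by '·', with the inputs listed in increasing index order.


Normal form of the first expression: t1 · t2 · t3 · t4
Normal form of the second expression: t1 · t2 · t3 · t4
Identical normal forms: equal.

equal — both sides give t1 · t2 · t3 · t4


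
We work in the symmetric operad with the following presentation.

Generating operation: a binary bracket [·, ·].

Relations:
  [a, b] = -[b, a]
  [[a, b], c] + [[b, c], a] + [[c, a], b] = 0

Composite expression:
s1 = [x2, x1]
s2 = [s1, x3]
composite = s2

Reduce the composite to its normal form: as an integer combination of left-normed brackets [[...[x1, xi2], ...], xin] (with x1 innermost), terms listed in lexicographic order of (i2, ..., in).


A multilinear Lie element is pinned by x1-initial words (x1 innermost).
Composite bracket: [[x2, x1], x3]
Each bracket splits as ab - ba, giving 4 signed words (2^2 = 4).
Collect the words opening with x1:
  from x1x2x3, sign -1: term -[[x1, x2], x3]

-[[x1, x2], x3]


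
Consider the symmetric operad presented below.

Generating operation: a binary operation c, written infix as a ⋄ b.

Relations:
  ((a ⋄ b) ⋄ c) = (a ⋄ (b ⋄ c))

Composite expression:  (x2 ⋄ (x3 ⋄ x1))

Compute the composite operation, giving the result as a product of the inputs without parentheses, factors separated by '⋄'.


x2 ⋄ x3 ⋄ x1

Every regrouping of c is equal, so read the x-inputs in written order.
(x3 ⋄ x1) linearizes to x3 ⋄ x1
(x2 ⋄ (x3 ⋄ x1)) linearizes to x2 ⋄ x3 ⋄ x1


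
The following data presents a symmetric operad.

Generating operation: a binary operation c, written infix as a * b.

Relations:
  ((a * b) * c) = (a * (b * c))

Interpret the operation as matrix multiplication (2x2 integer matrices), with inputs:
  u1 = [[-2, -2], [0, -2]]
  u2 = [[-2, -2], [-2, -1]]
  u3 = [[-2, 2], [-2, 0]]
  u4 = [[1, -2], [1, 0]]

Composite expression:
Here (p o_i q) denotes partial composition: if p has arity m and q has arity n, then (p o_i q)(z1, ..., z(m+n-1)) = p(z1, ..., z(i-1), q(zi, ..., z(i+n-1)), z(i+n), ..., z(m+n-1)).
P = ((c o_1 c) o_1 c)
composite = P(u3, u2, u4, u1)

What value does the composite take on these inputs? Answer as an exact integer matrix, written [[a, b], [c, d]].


[[-4, -4], [-16, 0]]


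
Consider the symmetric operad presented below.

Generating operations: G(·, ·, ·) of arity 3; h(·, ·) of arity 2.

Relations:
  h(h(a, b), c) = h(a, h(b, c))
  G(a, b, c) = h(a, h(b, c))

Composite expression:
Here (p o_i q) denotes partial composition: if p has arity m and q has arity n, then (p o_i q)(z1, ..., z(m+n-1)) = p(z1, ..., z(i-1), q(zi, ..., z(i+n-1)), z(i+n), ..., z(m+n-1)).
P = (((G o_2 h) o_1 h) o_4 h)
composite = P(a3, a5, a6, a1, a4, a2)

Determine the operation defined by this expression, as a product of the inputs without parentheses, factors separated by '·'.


a3 · a5 · a6 · a1 · a4 · a2

All parenthesizations of G agree; list the a-inputs left to right.
h(a3, a5) reduces to a3 · a5
h(a1, a4) reduces to a1 · a4
h(a6, h(a1, a4)) reduces to a6 · a1 · a4
G(h(a3, a5), h(a6, h(a1, a4)), a2) reduces to a3 · a5 · a6 · a1 · a4 · a2


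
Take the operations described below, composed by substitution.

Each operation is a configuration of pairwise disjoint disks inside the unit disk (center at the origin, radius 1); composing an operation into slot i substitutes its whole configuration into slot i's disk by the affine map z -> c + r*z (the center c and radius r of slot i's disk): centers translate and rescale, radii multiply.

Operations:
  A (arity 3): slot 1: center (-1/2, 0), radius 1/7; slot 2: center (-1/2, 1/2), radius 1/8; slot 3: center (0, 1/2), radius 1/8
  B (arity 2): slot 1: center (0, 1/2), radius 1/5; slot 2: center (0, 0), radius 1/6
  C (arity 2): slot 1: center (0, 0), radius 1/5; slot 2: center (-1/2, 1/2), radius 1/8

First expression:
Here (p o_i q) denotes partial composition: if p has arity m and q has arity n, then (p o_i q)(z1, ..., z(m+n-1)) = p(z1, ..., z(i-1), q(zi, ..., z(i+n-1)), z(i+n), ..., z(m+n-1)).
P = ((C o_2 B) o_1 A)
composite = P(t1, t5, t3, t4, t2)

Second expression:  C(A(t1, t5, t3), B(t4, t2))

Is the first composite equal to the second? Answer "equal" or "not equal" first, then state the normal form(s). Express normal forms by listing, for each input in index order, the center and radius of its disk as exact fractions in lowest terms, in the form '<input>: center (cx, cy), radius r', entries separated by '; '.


equal; both compose to t1: center (-1/10, 0), radius 1/35; t2: center (-1/2, 1/2), radius 1/48; t3: center (0, 1/10), radius 1/40; t4: center (-1/2, 9/16), radius 1/40; t5: center (-1/10, 1/10), radius 1/40

The first expression reduces to t1: center (-1/10, 0), radius 1/35; t2: center (-1/2, 1/2), radius 1/48; t3: center (0, 1/10), radius 1/40; t4: center (-1/2, 9/16), radius 1/40; t5: center (-1/10, 1/10), radius 1/40
The second expression reduces to t1: center (-1/10, 0), radius 1/35; t2: center (-1/2, 1/2), radius 1/48; t3: center (0, 1/10), radius 1/40; t4: center (-1/2, 9/16), radius 1/40; t5: center (-1/10, 1/10), radius 1/40
One common form — equal.


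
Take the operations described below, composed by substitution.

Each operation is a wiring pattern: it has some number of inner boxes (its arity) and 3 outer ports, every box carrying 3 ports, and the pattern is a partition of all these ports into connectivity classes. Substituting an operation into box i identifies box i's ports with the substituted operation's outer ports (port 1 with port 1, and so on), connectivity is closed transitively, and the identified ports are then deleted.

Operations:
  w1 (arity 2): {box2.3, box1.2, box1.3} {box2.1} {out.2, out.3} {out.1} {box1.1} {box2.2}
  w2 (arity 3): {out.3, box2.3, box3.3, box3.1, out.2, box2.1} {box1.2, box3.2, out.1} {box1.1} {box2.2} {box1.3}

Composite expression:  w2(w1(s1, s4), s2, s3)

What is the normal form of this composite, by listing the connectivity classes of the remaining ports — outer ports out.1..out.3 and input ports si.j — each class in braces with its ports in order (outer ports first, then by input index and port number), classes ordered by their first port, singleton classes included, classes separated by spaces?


{out.1, s3.2} {out.2, out.3, s2.1, s2.3, s3.1, s3.3} {s1.1} {s1.2, s1.3, s4.3} {s2.2} {s4.1} {s4.2}

Reachability decides: close wires over w2-identified ports.
through w1, on inputs (s1, s4): {out.1} {out.2, out.3} {s1.1} {s1.2, s1.3, s4.3} {s4.1} {s4.2} (out.j = stage outer ports)
through w2, on inputs (s1, s4, s2, s3): {out.1, s3.2} {out.2, out.3, s2.1, s2.3, s3.1, s3.3} {s1.1} {s1.2, s1.3, s4.3} {s2.2} {s4.1} {s4.2} (out.j = stage outer ports)


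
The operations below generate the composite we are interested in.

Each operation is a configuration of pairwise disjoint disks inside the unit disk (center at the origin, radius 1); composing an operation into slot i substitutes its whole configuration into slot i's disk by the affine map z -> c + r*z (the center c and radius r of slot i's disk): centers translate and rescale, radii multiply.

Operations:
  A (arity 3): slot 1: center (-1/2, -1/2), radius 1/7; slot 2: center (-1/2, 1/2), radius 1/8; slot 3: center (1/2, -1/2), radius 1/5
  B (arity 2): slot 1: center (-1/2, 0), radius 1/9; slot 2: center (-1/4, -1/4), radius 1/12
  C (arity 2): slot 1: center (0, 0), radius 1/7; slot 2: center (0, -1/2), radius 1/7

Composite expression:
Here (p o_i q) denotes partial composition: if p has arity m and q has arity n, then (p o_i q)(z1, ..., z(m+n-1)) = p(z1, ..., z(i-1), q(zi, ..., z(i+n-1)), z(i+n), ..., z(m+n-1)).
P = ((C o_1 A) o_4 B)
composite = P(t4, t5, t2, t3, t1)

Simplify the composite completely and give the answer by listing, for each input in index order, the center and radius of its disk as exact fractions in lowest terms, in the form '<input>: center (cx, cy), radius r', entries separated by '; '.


Only the slot chain above each t matters under C; compose those maps.
t4 passes through 2 substitutions, ending at center (-1/14, -1/14), radius 1/49
t5 passes through 2 substitutions, ending at center (-1/14, 1/14), radius 1/56
t2 passes through 2 substitutions, ending at center (1/14, -1/14), radius 1/35
t3 passes through 2 substitutions, ending at center (-1/14, -1/2), radius 1/63
t1 passes through 2 substitutions, ending at center (-1/28, -15/28), radius 1/84

t1: center (-1/28, -15/28), radius 1/84; t2: center (1/14, -1/14), radius 1/35; t3: center (-1/14, -1/2), radius 1/63; t4: center (-1/14, -1/14), radius 1/49; t5: center (-1/14, 1/14), radius 1/56


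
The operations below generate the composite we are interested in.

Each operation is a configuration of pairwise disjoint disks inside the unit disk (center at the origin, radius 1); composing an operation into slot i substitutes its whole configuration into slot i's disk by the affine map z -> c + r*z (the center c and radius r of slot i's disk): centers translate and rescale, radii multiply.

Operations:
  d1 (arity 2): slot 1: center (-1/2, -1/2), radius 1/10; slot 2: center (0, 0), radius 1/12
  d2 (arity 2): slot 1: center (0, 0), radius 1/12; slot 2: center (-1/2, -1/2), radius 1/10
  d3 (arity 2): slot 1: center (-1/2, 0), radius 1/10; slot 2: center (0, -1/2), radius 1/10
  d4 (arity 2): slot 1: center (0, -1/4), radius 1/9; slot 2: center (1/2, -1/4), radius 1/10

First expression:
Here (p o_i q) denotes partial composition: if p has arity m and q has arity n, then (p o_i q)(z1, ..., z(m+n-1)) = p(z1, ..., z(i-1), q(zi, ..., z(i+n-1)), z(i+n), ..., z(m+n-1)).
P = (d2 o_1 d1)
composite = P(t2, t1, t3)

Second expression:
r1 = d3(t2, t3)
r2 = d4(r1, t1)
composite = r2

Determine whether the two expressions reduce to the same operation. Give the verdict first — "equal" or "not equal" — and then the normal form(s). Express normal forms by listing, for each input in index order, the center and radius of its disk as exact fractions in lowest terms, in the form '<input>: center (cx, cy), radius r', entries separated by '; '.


Normal form of the first expression: t1: center (0, 0), radius 1/144; t2: center (-1/24, -1/24), radius 1/120; t3: center (-1/2, -1/2), radius 1/10
Normal form of the second expression: t1: center (1/2, -1/4), radius 1/10; t2: center (-1/18, -1/4), radius 1/90; t3: center (0, -11/36), radius 1/90
No match — not equal.

not equal; first: t1: center (0, 0), radius 1/144; t2: center (-1/24, -1/24), radius 1/120; t3: center (-1/2, -1/2), radius 1/10; second: t1: center (1/2, -1/4), radius 1/10; t2: center (-1/18, -1/4), radius 1/90; t3: center (0, -11/36), radius 1/90


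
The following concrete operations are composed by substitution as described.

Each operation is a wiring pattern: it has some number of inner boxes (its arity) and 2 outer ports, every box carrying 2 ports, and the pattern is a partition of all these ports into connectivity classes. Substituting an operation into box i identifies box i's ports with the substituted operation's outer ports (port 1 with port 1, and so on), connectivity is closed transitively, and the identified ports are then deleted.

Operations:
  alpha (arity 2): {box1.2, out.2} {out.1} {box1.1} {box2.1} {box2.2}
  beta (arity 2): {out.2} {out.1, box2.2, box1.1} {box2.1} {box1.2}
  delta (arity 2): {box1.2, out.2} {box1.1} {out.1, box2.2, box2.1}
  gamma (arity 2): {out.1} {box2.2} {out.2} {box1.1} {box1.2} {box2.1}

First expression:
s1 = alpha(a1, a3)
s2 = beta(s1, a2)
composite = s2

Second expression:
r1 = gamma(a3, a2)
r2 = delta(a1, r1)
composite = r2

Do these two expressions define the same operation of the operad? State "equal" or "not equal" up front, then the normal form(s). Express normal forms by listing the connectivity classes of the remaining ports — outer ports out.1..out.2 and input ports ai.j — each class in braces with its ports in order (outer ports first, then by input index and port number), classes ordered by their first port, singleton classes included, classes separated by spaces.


not equal; first: {out.1, a2.2} {out.2} {a1.1} {a1.2} {a2.1} {a3.1} {a3.2}; second: {out.1} {out.2, a1.2} {a1.1} {a2.1} {a2.2} {a3.1} {a3.2}


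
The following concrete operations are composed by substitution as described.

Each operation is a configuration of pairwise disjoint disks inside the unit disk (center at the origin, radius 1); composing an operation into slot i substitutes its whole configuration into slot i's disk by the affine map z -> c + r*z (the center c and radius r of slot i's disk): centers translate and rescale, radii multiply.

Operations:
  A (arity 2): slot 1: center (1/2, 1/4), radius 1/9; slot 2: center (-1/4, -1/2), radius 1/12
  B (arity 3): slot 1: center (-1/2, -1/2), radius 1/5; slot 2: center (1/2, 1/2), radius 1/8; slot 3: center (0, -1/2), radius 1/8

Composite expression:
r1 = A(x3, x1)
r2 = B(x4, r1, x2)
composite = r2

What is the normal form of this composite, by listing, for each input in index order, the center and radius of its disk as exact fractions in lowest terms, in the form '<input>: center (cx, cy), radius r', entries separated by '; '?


Only the slot chain above each x matters under B; compose those maps.
x4 passes through 1 substitution, ending at center (-1/2, -1/2), radius 1/5
x3 passes through 2 substitutions, ending at center (9/16, 17/32), radius 1/72
x1 passes through 2 substitutions, ending at center (15/32, 7/16), radius 1/96
x2 passes through 1 substitution, ending at center (0, -1/2), radius 1/8

x1: center (15/32, 7/16), radius 1/96; x2: center (0, -1/2), radius 1/8; x3: center (9/16, 17/32), radius 1/72; x4: center (-1/2, -1/2), radius 1/5


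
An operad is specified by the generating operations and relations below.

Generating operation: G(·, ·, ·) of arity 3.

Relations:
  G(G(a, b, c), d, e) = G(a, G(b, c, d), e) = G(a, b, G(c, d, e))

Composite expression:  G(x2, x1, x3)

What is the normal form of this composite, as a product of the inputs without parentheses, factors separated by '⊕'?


Every regrouping of G is equal, so read the x-inputs in written order.
G(x2, x1, x3) reduces to x2 ⊕ x1 ⊕ x3

x2 ⊕ x1 ⊕ x3


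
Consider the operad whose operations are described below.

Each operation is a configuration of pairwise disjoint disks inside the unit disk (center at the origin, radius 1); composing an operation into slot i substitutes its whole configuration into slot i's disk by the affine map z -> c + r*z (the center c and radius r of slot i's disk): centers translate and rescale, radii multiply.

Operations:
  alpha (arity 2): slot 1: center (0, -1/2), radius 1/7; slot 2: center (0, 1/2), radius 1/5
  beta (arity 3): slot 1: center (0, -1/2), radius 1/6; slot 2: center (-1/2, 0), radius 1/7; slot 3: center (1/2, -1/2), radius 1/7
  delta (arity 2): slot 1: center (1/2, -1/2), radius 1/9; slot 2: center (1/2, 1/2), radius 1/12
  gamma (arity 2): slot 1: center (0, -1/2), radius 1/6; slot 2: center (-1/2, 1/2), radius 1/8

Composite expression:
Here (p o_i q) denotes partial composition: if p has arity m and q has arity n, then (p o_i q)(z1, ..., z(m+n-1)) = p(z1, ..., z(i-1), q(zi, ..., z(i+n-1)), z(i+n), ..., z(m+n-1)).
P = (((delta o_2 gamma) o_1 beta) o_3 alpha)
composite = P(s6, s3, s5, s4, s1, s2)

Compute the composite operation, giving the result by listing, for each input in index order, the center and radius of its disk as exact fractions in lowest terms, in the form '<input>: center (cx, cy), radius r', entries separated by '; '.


s1: center (1/2, 11/24), radius 1/72; s2: center (11/24, 13/24), radius 1/96; s3: center (4/9, -1/2), radius 1/63; s4: center (5/9, -23/42), radius 1/315; s5: center (5/9, -71/126), radius 1/441; s6: center (1/2, -5/9), radius 1/54

Each s-disk chains the slot maps above it in delta; radii multiply.
for s6, the 2-step affine chain lands on center (1/2, -5/9), radius 1/54
for s3, the 2-step affine chain lands on center (4/9, -1/2), radius 1/63
for s5, the 3-step affine chain lands on center (5/9, -71/126), radius 1/441
for s4, the 3-step affine chain lands on center (5/9, -23/42), radius 1/315
for s1, the 2-step affine chain lands on center (1/2, 11/24), radius 1/72
for s2, the 2-step affine chain lands on center (11/24, 13/24), radius 1/96


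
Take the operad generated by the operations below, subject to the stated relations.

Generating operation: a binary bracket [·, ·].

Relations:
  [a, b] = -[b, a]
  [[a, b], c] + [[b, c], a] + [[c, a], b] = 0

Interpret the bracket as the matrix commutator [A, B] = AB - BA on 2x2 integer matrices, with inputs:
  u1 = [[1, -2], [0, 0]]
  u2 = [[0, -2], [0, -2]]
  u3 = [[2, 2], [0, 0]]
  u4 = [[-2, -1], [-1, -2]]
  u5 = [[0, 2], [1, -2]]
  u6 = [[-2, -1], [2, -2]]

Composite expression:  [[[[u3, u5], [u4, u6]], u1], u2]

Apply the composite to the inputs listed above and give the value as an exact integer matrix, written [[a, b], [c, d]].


[[24, -96], [24, -24]]

[u3, u5] = [[2, 0], [-2, -2]]
[u4, u6] = [[-3, 0], [0, 3]]
[[u3, u5], [u4, u6]] = [[0, 0], [12, 0]]
[[[u3, u5], [u4, u6]], u1] = [[24, 0], [12, -24]]
[[[[u3, u5], [u4, u6]], u1], u2] = [[24, -96], [24, -24]]


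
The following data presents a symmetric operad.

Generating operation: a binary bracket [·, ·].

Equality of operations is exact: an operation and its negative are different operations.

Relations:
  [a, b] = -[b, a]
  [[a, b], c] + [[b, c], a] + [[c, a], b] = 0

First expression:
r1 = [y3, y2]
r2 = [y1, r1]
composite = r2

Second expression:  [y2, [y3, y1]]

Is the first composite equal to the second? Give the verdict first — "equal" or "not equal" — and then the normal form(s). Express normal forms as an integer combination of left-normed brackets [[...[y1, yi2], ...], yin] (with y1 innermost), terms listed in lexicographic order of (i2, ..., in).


The first composite normalizes to -[[y1, y2], y3] + [[y1, y3], y2]
The second composite normalizes to [[y1, y3], y2]
Distinct normal forms: not equal.

not equal; the first gives -[[y1, y2], y3] + [[y1, y3], y2] and the second [[y1, y3], y2]


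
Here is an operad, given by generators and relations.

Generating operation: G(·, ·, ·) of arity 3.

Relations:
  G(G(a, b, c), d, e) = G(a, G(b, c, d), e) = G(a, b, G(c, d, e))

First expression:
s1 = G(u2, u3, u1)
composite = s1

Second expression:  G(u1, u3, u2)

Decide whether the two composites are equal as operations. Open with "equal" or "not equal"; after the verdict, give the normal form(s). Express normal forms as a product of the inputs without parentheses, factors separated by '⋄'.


not equal; first: u2 ⋄ u3 ⋄ u1; second: u1 ⋄ u3 ⋄ u2

Normal form of the first expression: u2 ⋄ u3 ⋄ u1
Normal form of the second expression: u1 ⋄ u3 ⋄ u2
No match — not equal.


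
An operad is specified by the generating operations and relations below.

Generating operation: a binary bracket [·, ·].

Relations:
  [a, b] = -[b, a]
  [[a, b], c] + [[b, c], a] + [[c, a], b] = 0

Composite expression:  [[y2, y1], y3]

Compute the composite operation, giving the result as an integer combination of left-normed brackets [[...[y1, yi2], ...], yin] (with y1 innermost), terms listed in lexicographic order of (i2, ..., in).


A multilinear Lie element is pinned by y1-initial words (y1 innermost).
Composite bracket: [[y2, y1], y3]
The bracket unfolds into 4 signed words via [a, b] = ab - ba (2^2 = 4).
Coefficients come from the y1-initial words:
  y1y2y3 appears with sign -1, giving the term -[[y1, y2], y3]

-[[y1, y2], y3]


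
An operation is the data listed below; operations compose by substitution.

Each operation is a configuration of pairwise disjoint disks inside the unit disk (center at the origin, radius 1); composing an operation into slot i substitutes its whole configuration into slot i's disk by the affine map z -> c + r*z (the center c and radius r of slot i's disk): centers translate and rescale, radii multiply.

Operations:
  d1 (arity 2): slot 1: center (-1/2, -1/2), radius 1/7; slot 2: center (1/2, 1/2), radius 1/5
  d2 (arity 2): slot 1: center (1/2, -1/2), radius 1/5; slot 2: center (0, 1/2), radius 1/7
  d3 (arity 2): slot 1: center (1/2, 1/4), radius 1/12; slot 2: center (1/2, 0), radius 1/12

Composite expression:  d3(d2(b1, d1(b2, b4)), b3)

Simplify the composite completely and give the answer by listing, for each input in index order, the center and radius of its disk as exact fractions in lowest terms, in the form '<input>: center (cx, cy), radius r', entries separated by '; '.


b1: center (13/24, 5/24), radius 1/60; b2: center (83/168, 2/7), radius 1/588; b3: center (1/2, 0), radius 1/12; b4: center (85/168, 25/84), radius 1/420

Below d3, radii multiply path by path; the b-disk centers shift.
for b1, the 2-step affine chain lands on center (13/24, 5/24), radius 1/60
for b2, the 3-step affine chain lands on center (83/168, 2/7), radius 1/588
for b4, the 3-step affine chain lands on center (85/168, 25/84), radius 1/420
for b3, the 1-step affine chain lands on center (1/2, 0), radius 1/12


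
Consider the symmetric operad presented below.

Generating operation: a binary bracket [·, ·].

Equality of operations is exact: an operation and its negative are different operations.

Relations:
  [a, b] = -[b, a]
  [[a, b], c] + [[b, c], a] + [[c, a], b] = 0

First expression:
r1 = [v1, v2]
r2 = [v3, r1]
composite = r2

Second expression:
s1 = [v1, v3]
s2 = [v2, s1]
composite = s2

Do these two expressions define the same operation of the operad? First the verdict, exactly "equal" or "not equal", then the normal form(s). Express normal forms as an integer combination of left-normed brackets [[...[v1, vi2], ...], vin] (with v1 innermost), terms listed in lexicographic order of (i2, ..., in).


Normal form of the first expression: -[[v1, v2], v3]
Normal form of the second expression: -[[v1, v3], v2]
They disagree, so not equal.

not equal: they reduce to -[[v1, v2], v3] and -[[v1, v3], v2]


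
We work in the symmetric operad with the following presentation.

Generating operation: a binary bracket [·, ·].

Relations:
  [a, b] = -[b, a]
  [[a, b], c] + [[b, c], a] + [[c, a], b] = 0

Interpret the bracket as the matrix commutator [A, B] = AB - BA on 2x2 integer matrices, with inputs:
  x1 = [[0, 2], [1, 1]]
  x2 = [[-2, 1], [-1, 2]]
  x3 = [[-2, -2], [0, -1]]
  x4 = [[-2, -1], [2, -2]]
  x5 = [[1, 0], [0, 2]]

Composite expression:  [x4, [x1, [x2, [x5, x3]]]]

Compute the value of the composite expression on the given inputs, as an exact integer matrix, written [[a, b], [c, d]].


[[-4, 16], [32, 4]]

[x5, x3] = [[0, 2], [0, 0]]
[x2, [x5, x3]] = [[2, -8], [0, -2]]
[x1, [x2, [x5, x3]]] = [[8, 0], [4, -8]]
[x4, [x1, [x2, [x5, x3]]]] = [[-4, 16], [32, 4]]


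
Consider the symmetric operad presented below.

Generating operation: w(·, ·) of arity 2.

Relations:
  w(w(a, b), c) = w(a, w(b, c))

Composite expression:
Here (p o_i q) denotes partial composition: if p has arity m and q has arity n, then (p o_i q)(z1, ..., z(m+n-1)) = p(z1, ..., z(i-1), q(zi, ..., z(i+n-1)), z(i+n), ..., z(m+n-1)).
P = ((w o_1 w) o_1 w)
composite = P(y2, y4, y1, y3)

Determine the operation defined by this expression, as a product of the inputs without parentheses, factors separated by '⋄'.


y2 ⋄ y4 ⋄ y1 ⋄ y3

All parenthesizations of w agree; list the y-inputs left to right.
w(y2, y4) flattens to y2 ⋄ y4
w(w(y2, y4), y1) flattens to y2 ⋄ y4 ⋄ y1
w(w(w(y2, y4), y1), y3) flattens to y2 ⋄ y4 ⋄ y1 ⋄ y3


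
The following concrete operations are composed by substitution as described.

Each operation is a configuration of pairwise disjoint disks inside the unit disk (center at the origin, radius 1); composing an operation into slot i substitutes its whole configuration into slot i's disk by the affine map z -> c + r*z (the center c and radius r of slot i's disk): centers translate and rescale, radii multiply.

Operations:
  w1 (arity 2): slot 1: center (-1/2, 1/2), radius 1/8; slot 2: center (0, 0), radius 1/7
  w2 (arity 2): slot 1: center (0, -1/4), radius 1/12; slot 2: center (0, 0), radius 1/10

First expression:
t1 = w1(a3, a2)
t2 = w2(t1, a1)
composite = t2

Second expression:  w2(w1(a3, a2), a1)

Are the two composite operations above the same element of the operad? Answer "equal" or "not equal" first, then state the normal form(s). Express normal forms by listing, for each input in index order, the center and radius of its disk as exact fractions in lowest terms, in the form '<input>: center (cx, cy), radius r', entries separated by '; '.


equal; both compose to a1: center (0, 0), radius 1/10; a2: center (0, -1/4), radius 1/84; a3: center (-1/24, -5/24), radius 1/96

Reducing the first expression gives a1: center (0, 0), radius 1/10; a2: center (0, -1/4), radius 1/84; a3: center (-1/24, -5/24), radius 1/96
Reducing the second expression gives a1: center (0, 0), radius 1/10; a2: center (0, -1/4), radius 1/84; a3: center (-1/24, -5/24), radius 1/96
The forms coincide; equal.


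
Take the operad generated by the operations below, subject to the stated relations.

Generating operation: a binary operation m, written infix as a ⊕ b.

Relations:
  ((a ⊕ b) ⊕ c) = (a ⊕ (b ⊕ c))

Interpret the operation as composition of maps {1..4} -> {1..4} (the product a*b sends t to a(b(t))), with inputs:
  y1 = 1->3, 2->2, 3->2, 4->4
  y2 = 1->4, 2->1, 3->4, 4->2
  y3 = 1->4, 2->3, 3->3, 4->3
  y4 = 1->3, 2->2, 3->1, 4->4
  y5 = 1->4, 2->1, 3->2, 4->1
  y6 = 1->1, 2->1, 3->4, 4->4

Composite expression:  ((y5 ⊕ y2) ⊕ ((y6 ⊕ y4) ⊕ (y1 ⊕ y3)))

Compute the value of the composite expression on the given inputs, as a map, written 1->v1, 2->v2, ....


1->1, 2->1, 3->1, 4->1

(y5 ⊕ y2) = 1->1, 2->4, 3->1, 4->1
(y6 ⊕ y4) = 1->4, 2->1, 3->1, 4->4
(y1 ⊕ y3) = 1->4, 2->2, 3->2, 4->2
((y6 ⊕ y4) ⊕ (y1 ⊕ y3)) = 1->4, 2->1, 3->1, 4->1
((y5 ⊕ y2) ⊕ ((y6 ⊕ y4) ⊕ (y1 ⊕ y3))) = 1->1, 2->1, 3->1, 4->1


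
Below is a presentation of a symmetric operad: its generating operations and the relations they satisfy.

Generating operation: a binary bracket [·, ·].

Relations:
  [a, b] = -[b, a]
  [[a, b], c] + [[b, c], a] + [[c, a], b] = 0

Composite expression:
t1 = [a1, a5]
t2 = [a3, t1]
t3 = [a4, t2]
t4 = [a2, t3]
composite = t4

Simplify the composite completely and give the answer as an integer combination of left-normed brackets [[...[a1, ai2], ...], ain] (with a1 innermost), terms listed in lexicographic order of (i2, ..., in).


Expand each bracket as ab - ba; the a1-initial words give the coefficients.
Composite bracket: [a2, [a4, [a3, [a1, a5]]]]
Full expansion: 16 signed words from ab - ba (2^4 = 16).
Keep just the words that open with a1:
  a1a5a3a4a2 appears with sign -1, giving the term -[[[[a1, a5], a3], a4], a2]

-[[[[a1, a5], a3], a4], a2]


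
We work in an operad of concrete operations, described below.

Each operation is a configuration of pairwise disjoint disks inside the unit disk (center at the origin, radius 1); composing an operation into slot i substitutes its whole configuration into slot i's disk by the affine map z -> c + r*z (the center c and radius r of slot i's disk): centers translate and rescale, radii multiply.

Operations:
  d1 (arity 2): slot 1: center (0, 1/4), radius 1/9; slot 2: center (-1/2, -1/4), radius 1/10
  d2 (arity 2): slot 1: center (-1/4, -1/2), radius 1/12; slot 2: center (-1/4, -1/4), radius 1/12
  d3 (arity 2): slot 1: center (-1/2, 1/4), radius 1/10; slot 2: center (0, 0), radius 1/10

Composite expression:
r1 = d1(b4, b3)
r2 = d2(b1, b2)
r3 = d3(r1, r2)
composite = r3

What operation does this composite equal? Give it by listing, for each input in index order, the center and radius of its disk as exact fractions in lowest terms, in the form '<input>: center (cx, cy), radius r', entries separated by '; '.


b1: center (-1/40, -1/20), radius 1/120; b2: center (-1/40, -1/40), radius 1/120; b3: center (-11/20, 9/40), radius 1/100; b4: center (-1/2, 11/40), radius 1/90

Nesting under d3 composes maps z -> c + r*z down each b-path.
b4: after 2 affine steps, its disk has center (-1/2, 11/40), radius 1/90
b3: after 2 affine steps, its disk has center (-11/20, 9/40), radius 1/100
b1: after 2 affine steps, its disk has center (-1/40, -1/20), radius 1/120
b2: after 2 affine steps, its disk has center (-1/40, -1/40), radius 1/120


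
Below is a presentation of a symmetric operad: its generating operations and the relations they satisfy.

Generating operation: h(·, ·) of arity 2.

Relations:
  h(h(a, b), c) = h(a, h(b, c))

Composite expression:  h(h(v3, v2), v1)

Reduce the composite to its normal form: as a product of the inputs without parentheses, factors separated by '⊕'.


v3 ⊕ v2 ⊕ v1

Associativity of h dissolves the nesting; only the v-input order survives.
h(v3, v2) unparenthesizes to v3 ⊕ v2
h(h(v3, v2), v1) unparenthesizes to v3 ⊕ v2 ⊕ v1


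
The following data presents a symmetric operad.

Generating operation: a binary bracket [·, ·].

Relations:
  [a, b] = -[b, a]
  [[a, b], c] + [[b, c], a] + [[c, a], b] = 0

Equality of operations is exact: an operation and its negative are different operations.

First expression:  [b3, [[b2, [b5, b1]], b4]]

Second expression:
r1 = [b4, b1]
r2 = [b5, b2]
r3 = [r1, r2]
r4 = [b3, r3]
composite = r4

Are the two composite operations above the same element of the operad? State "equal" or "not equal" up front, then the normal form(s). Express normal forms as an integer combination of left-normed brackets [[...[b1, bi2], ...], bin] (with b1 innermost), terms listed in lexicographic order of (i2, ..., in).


not equal; the first gives -[[[[b1, b5], b2], b4], b3] and the second -[[[[b1, b4], b2], b5], b3] + [[[[b1, b4], b5], b2], b3]

The first composite normalizes to -[[[[b1, b5], b2], b4], b3]
The second composite normalizes to -[[[[b1, b4], b2], b5], b3] + [[[[b1, b4], b5], b2], b3]
Distinct normal forms: not equal.


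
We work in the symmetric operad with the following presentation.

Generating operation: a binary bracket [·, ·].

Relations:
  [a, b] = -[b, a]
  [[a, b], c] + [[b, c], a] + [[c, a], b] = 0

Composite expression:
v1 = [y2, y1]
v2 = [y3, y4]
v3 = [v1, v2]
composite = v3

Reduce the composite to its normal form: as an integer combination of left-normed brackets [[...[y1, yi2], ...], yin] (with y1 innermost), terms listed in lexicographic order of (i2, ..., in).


-[[[y1, y2], y3], y4] + [[[y1, y2], y4], y3]


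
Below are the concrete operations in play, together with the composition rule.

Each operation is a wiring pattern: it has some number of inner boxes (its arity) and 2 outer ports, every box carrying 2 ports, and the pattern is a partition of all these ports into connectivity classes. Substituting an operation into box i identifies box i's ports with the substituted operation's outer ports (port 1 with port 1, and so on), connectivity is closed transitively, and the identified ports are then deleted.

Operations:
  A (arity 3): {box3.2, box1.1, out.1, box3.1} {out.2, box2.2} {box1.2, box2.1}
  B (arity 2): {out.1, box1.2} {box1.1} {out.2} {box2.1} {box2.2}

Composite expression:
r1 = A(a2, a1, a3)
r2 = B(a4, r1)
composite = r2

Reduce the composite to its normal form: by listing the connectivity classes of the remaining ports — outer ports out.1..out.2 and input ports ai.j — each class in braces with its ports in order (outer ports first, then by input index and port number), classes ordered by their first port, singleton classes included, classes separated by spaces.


{out.1, a4.2} {out.2} {a1.1, a2.2} {a1.2} {a2.1, a3.1, a3.2} {a4.1}

Reachability decides: close wires over B-identified ports.
after A, the pattern on (a2, a1, a3) reads {out.1, a2.1, a3.1, a3.2} {out.2, a1.2} {a1.1, a2.2} (out.j = its outer ports)
after B, the pattern on (a4, a2, a1, a3) reads {out.1, a4.2} {out.2} {a1.1, a2.2} {a1.2} {a2.1, a3.1, a3.2} {a4.1} (out.j = its outer ports)


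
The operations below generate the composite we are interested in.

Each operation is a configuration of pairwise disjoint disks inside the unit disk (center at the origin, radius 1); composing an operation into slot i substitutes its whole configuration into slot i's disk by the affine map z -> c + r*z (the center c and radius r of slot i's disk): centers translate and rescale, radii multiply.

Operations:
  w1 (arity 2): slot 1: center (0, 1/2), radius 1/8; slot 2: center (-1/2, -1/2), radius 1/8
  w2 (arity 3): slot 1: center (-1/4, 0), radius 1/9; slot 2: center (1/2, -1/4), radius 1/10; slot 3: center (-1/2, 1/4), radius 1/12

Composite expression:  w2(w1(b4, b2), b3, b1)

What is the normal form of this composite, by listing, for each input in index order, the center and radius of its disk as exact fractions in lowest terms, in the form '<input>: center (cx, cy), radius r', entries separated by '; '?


Below w2, radii multiply path by path; the b-disk centers shift.
input b4: applying the 2 nested substitutions gives center (-1/4, 1/18), radius 1/72
input b2: applying the 2 nested substitutions gives center (-11/36, -1/18), radius 1/72
input b3: applying the 1 nested substitution gives center (1/2, -1/4), radius 1/10
input b1: applying the 1 nested substitution gives center (-1/2, 1/4), radius 1/12

b1: center (-1/2, 1/4), radius 1/12; b2: center (-11/36, -1/18), radius 1/72; b3: center (1/2, -1/4), radius 1/10; b4: center (-1/4, 1/18), radius 1/72


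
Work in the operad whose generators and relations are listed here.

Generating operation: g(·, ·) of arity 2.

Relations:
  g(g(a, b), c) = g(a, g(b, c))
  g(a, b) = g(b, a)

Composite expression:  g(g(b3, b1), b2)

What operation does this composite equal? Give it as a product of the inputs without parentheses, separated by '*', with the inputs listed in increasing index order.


b1 * b2 * b3


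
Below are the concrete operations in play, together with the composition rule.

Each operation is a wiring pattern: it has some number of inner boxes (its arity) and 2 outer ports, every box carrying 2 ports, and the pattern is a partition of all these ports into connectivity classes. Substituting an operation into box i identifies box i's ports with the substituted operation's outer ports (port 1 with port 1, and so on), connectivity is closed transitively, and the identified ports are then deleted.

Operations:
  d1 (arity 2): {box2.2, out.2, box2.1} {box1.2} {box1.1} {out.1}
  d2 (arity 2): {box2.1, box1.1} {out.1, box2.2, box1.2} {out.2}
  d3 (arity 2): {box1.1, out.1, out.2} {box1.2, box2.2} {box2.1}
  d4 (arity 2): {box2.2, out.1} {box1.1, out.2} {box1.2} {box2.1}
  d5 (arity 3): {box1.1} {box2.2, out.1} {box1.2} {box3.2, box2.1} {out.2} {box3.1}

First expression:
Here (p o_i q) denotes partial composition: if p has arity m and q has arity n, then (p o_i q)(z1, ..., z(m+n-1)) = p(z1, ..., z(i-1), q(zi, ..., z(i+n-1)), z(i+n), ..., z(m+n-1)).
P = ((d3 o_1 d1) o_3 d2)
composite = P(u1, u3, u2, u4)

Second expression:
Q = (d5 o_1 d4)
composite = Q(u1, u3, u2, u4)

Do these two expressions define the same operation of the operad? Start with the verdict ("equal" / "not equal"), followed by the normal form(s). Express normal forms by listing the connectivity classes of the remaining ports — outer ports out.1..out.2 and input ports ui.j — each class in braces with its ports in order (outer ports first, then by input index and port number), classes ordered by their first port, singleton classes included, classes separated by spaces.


Reducing the first expression gives {out.1, out.2} {u1.1} {u1.2} {u2.1, u4.1} {u2.2, u4.2} {u3.1, u3.2}
Reducing the second expression gives {out.1, u2.2} {out.2} {u1.1} {u1.2} {u2.1, u4.2} {u3.1} {u3.2} {u4.1}
No match — not equal.

not equal — first {out.1, out.2} {u1.1} {u1.2} {u2.1, u4.1} {u2.2, u4.2} {u3.1, u3.2}, second {out.1, u2.2} {out.2} {u1.1} {u1.2} {u2.1, u4.2} {u3.1} {u3.2} {u4.1}


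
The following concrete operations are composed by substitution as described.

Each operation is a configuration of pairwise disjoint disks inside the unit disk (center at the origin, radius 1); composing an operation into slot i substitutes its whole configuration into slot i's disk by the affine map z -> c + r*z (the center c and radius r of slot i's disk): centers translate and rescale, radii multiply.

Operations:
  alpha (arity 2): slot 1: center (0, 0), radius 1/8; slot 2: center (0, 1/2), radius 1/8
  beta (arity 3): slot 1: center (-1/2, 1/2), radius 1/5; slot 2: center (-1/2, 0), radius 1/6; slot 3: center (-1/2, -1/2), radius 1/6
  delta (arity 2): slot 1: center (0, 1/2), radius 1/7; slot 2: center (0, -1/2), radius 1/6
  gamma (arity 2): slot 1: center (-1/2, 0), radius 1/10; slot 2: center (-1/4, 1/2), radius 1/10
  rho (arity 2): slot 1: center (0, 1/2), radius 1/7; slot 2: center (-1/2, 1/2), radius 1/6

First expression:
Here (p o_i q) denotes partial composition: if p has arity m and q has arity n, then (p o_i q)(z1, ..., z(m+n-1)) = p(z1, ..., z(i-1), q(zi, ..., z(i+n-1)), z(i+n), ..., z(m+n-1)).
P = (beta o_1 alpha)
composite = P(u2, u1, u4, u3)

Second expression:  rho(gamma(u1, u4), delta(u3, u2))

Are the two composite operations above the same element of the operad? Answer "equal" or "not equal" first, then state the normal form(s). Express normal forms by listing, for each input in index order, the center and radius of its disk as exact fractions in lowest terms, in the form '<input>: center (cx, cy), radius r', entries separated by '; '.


not equal — first u1: center (-1/2, 3/5), radius 1/40; u2: center (-1/2, 1/2), radius 1/40; u3: center (-1/2, -1/2), radius 1/6; u4: center (-1/2, 0), radius 1/6, second u1: center (-1/14, 1/2), radius 1/70; u2: center (-1/2, 5/12), radius 1/36; u3: center (-1/2, 7/12), radius 1/42; u4: center (-1/28, 4/7), radius 1/70

Normal form of the first expression: u1: center (-1/2, 3/5), radius 1/40; u2: center (-1/2, 1/2), radius 1/40; u3: center (-1/2, -1/2), radius 1/6; u4: center (-1/2, 0), radius 1/6
Normal form of the second expression: u1: center (-1/14, 1/2), radius 1/70; u2: center (-1/2, 5/12), radius 1/36; u3: center (-1/2, 7/12), radius 1/42; u4: center (-1/28, 4/7), radius 1/70
They disagree, so not equal.


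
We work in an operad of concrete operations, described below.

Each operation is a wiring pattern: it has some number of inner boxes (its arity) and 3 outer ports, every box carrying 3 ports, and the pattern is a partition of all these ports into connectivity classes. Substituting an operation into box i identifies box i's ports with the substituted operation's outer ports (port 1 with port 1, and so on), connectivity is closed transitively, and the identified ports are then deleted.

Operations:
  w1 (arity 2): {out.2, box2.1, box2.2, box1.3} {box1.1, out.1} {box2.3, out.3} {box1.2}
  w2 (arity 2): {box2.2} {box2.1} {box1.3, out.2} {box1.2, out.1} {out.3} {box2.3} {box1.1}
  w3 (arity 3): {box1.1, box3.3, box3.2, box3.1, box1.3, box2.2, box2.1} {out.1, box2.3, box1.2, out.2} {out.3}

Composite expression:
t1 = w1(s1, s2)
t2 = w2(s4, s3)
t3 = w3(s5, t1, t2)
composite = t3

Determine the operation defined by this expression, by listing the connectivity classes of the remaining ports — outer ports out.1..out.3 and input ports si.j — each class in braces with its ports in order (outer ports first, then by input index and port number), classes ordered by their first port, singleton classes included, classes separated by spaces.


{out.1, out.2, s2.3, s5.2} {out.3} {s1.1, s1.3, s2.1, s2.2, s4.2, s4.3, s5.1, s5.3} {s1.2} {s3.1} {s3.2} {s3.3} {s4.1}


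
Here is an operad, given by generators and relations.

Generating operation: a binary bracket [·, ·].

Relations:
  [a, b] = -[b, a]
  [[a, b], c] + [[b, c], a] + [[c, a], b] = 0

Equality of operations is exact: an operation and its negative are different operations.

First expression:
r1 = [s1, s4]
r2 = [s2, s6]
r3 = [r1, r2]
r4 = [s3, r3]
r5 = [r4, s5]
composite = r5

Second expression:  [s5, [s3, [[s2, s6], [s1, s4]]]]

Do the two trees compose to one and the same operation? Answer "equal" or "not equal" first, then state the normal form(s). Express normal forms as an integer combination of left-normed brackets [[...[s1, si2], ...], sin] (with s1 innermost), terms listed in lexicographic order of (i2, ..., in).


Normal form of the first expression: -[[[[[s1, s4], s2], s6], s3], s5] + [[[[[s1, s4], s6], s2], s3], s5]
Normal form of the second expression: -[[[[[s1, s4], s2], s6], s3], s5] + [[[[[s1, s4], s6], s2], s3], s5]
Same normal form: equal.

equal: each reduces to -[[[[[s1, s4], s2], s6], s3], s5] + [[[[[s1, s4], s6], s2], s3], s5]
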